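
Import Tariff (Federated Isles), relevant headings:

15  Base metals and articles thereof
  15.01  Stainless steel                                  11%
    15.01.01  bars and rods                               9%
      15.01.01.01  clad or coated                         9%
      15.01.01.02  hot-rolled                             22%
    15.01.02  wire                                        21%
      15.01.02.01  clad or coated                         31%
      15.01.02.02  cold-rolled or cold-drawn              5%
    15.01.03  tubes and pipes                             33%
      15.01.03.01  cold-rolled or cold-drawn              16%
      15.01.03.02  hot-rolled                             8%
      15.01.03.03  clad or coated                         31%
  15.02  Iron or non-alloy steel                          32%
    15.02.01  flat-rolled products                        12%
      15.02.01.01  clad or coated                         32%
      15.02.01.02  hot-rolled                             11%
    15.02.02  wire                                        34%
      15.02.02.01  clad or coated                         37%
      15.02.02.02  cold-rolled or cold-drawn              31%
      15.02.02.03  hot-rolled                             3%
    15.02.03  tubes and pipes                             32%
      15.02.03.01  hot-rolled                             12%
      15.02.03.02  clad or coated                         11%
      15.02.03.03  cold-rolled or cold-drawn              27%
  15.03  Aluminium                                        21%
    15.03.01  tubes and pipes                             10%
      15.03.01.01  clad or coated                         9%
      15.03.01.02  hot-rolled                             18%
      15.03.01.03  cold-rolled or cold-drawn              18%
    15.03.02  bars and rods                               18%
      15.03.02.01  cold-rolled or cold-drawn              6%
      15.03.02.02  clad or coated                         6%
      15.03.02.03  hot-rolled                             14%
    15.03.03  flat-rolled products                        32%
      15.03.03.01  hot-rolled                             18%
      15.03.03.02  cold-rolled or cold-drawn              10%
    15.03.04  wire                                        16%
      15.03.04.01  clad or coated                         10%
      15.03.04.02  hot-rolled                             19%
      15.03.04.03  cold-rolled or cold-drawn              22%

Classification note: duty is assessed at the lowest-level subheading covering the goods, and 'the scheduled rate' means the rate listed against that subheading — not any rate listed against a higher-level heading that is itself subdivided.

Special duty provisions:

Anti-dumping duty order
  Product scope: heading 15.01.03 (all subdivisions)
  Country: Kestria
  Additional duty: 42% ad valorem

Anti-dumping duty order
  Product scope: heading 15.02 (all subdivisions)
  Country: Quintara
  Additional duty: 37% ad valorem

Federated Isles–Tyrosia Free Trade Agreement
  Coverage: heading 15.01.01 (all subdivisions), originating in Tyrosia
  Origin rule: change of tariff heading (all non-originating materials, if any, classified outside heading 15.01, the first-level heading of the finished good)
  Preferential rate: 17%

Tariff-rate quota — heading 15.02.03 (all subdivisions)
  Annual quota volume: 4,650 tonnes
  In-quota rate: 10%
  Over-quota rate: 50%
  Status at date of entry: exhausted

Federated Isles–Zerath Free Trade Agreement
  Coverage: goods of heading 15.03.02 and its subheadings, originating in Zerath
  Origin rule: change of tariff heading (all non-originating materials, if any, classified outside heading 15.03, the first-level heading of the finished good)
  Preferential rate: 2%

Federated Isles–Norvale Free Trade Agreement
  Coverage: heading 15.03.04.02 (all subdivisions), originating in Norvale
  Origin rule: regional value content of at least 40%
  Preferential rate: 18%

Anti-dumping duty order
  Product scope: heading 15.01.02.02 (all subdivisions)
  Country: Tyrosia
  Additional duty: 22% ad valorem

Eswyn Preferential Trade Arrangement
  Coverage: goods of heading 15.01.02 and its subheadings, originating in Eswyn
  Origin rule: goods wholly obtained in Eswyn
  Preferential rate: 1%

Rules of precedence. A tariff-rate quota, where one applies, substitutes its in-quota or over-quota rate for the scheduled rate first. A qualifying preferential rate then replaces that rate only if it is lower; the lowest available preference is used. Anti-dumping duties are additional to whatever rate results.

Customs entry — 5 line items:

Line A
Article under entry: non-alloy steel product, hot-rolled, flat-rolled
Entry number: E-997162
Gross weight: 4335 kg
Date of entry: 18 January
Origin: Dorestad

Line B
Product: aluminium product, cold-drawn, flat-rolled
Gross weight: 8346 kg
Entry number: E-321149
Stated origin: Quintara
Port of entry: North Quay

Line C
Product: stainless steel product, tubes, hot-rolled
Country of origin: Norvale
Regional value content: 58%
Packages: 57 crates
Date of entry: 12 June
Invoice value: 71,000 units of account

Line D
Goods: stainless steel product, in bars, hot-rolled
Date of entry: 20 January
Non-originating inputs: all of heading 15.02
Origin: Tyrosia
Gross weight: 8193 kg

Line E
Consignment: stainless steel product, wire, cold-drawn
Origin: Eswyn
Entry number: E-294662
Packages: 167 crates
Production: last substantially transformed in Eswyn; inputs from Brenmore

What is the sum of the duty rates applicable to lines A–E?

51%

Line A: non-alloy steel → 15.02; flat-rolled → 15.02.01; hot-rolled → 15.02.01.02. Scheduled 11%. No special measure applies. → 11%.
Line B: aluminium → 15.03; flat-rolled → 15.03.03; cold-drawn → 15.03.03.02. Scheduled 10%. No special measure applies. → 10%.
Line C: stainless steel → 15.01; tubes → 15.01.03; hot-rolled → 15.01.03.02. Scheduled 8%. Norvale agreement on 15.03.04.02: 15.01.03.02 not covered. → 8%.
Line D: stainless steel → 15.01; in bars → 15.01.01; hot-rolled → 15.01.01.02. Scheduled 22%. Tyrosia agreement on 15.01.01: CTH met → 17% available; preferential 17%. → 17%.
Line E: stainless steel → 15.01; wire → 15.01.02; cold-drawn → 15.01.02.02. Scheduled 5%. Eswyn agreement on 15.01.02: not wholly obtained. → 5%.
Sum: 11% + 10% + 8% + 17% + 5% = 51%.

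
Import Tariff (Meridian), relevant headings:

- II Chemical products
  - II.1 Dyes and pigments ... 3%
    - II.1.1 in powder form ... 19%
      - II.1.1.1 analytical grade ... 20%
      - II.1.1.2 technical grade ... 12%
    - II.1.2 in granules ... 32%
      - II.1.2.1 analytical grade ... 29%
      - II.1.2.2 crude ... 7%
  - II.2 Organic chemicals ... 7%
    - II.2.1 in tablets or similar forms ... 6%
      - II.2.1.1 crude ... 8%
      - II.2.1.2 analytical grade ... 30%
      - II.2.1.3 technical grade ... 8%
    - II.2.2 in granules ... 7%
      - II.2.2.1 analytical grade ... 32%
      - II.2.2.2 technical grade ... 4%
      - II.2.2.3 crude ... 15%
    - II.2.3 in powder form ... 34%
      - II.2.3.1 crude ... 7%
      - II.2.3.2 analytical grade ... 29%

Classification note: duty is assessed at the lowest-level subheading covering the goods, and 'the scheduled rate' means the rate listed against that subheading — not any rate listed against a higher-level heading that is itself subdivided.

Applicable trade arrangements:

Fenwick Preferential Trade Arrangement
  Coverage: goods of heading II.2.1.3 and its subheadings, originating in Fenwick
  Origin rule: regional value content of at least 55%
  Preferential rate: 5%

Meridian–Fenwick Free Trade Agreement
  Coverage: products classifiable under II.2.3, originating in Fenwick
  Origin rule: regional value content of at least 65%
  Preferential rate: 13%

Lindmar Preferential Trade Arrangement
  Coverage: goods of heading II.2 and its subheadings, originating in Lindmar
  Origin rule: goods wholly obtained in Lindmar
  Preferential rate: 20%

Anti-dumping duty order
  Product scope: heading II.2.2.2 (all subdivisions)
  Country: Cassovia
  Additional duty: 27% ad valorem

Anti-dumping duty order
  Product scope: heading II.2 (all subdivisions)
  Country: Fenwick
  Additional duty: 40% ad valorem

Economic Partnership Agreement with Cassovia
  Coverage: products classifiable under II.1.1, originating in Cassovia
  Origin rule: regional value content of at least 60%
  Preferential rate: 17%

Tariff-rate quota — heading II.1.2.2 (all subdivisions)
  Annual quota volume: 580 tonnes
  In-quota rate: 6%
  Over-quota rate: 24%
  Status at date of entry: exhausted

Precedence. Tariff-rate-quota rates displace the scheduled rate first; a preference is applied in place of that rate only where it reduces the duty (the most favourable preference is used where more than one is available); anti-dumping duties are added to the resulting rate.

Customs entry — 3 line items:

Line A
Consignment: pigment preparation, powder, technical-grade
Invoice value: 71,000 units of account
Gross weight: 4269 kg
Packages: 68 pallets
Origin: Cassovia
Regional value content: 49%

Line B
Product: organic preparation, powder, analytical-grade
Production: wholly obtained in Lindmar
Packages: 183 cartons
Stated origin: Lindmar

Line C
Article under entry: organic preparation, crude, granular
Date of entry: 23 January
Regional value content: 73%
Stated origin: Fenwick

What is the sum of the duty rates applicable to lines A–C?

87%

Line A: pigment → II.1; powder → II.1.1; technical-grade → II.1.1.2. Scheduled 12%. Cassovia agreement on II.1.1: RVC < 60%. → 12%.
Line B: organic → II.2; powder → II.2.3; analytical-grade → II.2.3.2. Scheduled 29%. Lindmar agreement on II.2: wholly obtained → 20% available; preferential 20%. → 20%.
Line C: organic → II.2; granular → II.2.2; crude → II.2.2.3. Scheduled 15%. Fenwick agreement on II.2.1.3: II.2.2.3 not covered; Fenwick agreement on II.2.3: II.2.2.3 not covered; anti-dumping (Fenwick, II.2): +40%; total 15% + 40% = 55%. → 55%.
Sum: 12% + 20% + 55% = 87%.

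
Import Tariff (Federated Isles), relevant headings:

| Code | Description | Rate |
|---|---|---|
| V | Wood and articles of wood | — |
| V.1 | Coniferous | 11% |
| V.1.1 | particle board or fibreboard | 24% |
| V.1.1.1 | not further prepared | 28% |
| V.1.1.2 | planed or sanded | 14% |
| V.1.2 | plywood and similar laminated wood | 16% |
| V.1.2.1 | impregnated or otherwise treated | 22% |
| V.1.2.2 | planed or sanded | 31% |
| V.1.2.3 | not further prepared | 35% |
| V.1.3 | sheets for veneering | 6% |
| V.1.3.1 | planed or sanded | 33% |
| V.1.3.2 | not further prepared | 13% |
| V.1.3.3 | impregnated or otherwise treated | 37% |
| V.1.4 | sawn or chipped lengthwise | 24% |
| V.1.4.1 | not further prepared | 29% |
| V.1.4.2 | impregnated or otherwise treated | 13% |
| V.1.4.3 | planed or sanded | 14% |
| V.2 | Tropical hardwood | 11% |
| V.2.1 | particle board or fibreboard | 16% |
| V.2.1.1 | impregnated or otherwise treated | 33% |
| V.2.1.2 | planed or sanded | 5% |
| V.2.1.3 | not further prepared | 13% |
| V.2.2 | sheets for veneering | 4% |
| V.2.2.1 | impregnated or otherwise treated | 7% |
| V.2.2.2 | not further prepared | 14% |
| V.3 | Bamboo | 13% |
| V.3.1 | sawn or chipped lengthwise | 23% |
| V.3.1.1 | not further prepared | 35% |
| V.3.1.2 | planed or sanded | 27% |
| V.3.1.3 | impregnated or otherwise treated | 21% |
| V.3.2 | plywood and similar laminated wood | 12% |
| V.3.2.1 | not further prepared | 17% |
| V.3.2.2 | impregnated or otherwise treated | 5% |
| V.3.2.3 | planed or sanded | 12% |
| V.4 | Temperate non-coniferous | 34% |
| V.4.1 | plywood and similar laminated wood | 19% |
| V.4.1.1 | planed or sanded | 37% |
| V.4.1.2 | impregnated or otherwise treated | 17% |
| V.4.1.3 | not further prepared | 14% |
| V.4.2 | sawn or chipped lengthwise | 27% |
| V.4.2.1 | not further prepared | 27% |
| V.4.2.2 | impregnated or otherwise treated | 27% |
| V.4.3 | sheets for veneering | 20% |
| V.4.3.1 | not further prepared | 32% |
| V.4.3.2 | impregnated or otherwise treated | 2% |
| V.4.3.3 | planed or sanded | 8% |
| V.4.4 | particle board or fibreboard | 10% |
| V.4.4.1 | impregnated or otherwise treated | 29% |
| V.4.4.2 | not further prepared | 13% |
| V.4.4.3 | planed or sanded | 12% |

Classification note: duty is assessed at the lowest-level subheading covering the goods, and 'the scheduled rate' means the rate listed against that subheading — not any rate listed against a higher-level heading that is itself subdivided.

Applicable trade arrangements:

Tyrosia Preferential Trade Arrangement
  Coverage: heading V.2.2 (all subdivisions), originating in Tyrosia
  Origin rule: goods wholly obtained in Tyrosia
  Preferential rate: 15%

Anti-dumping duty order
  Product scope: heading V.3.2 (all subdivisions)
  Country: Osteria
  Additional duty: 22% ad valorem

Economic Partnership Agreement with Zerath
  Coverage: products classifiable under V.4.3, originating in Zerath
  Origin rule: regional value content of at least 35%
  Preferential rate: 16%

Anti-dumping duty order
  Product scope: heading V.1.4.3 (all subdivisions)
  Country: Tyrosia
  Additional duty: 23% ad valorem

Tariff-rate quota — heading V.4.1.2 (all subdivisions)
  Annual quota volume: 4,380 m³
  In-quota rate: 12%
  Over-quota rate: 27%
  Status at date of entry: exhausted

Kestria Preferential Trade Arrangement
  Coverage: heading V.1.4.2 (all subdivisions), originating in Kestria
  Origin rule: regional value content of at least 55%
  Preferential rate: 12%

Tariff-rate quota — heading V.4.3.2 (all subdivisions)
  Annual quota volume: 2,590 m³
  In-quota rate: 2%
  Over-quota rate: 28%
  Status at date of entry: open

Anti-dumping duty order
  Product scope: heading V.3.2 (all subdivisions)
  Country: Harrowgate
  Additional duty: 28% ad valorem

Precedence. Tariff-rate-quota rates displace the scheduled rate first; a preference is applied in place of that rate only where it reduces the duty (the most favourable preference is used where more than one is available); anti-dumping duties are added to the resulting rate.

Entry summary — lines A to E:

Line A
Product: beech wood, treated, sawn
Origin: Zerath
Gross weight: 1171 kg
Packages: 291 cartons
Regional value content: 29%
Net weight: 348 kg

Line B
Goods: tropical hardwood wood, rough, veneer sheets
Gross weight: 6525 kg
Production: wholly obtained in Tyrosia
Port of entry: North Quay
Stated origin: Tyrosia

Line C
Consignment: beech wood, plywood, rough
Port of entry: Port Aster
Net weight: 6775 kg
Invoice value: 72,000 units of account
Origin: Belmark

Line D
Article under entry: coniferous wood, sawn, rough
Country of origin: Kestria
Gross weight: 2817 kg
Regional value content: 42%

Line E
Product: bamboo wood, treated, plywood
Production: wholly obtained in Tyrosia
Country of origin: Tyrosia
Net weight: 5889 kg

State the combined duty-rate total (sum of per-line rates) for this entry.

Line A: beech → V.4; sawn → V.4.2; treated → V.4.2.2. Scheduled 27%. Zerath agreement on V.4.3: V.4.2.2 not covered. → 27%.
Line B: tropical hardwood → V.2; veneer sheets → V.2.2; rough → V.2.2.2. Scheduled 14%. Tyrosia agreement on V.2.2: wholly obtained → 15% available; preference 15% not lower than 14% → no reduction. → 14%.
Line C: beech → V.4; plywood → V.4.1; rough → V.4.1.3. Scheduled 14%. No special measure applies. → 14%.
Line D: coniferous → V.1; sawn → V.1.4; rough → V.1.4.1. Scheduled 29%. Kestria agreement on V.1.4.2: V.1.4.1 not covered. → 29%.
Line E: bamboo → V.3; plywood → V.3.2; treated → V.3.2.2. Scheduled 5%. Tyrosia agreement on V.2.2: V.3.2.2 not covered. → 5%.
Sum: 27% + 14% + 14% + 29% + 5% = 89%.

89%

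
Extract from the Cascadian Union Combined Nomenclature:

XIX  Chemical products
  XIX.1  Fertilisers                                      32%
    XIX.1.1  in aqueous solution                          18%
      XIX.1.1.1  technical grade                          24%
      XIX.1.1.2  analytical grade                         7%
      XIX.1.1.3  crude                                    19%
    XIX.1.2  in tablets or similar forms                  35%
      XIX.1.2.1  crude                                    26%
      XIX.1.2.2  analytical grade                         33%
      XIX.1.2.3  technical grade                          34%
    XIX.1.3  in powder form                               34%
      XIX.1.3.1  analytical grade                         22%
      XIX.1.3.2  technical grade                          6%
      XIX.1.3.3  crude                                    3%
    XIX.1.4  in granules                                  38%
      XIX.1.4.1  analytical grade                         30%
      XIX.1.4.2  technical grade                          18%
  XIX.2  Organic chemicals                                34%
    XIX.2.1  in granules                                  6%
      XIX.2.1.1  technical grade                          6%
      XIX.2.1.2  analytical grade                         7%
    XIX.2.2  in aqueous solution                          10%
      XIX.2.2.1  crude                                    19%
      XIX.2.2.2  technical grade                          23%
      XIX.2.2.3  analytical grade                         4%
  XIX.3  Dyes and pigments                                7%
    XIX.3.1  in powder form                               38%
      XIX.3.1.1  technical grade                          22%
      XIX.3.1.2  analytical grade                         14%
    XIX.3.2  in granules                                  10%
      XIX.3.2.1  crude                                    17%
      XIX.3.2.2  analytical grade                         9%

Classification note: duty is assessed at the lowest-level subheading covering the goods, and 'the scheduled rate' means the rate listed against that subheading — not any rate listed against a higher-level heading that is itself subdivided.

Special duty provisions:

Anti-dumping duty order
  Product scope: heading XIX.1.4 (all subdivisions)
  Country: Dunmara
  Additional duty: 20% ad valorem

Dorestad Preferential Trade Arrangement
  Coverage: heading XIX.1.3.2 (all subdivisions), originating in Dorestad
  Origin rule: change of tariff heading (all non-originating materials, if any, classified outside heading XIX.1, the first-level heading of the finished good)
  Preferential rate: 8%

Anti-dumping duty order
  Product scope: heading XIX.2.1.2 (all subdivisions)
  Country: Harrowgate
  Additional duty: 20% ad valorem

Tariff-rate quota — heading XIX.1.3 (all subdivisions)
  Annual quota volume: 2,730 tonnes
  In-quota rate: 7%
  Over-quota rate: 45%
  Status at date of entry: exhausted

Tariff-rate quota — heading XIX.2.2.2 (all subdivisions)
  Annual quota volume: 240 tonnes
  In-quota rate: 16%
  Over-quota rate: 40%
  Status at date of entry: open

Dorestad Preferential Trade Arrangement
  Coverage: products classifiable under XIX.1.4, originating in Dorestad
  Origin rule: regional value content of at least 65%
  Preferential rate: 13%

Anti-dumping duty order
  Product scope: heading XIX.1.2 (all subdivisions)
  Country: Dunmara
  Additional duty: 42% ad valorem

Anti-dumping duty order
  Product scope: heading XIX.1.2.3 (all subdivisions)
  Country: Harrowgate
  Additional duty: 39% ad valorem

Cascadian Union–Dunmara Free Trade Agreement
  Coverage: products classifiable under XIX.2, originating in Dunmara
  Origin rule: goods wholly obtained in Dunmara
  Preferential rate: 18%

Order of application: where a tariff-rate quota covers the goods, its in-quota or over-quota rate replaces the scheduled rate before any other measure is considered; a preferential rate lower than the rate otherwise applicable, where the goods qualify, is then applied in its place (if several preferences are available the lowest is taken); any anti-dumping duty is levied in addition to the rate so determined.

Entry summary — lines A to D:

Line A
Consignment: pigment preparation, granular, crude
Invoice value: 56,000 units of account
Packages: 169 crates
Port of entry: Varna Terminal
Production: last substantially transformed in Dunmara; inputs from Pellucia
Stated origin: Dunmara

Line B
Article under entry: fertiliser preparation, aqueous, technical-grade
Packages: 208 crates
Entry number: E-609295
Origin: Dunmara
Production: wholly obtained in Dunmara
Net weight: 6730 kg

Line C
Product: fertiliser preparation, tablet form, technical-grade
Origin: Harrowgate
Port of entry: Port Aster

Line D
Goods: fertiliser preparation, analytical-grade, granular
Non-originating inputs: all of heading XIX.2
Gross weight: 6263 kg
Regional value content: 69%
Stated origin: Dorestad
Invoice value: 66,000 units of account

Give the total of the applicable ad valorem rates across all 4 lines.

Line A: pigment → XIX.3; granular → XIX.3.2; crude → XIX.3.2.1. Scheduled 17%. Dunmara agreement on XIX.2: XIX.3.2.1 not covered. → 17%.
Line B: fertiliser → XIX.1; aqueous → XIX.1.1; technical-grade → XIX.1.1.1. Scheduled 24%. Dunmara agreement on XIX.2: XIX.1.1.1 not covered. → 24%.
Line C: fertiliser → XIX.1; tablet form → XIX.1.2; technical-grade → XIX.1.2.3. Scheduled 34%. anti-dumping (Harrowgate, XIX.1.2.3): +39%; total 34% + 39% = 73%. → 73%.
Line D: fertiliser → XIX.1; granular → XIX.1.4; analytical-grade → XIX.1.4.1. Scheduled 30%. Dorestad agreement on XIX.1.3.2: XIX.1.4.1 not covered; Dorestad agreement on XIX.1.4: RVC ≥ 65% → 13% available; preferential 13%. → 13%.
Sum: 17% + 24% + 73% + 13% = 127%.

127%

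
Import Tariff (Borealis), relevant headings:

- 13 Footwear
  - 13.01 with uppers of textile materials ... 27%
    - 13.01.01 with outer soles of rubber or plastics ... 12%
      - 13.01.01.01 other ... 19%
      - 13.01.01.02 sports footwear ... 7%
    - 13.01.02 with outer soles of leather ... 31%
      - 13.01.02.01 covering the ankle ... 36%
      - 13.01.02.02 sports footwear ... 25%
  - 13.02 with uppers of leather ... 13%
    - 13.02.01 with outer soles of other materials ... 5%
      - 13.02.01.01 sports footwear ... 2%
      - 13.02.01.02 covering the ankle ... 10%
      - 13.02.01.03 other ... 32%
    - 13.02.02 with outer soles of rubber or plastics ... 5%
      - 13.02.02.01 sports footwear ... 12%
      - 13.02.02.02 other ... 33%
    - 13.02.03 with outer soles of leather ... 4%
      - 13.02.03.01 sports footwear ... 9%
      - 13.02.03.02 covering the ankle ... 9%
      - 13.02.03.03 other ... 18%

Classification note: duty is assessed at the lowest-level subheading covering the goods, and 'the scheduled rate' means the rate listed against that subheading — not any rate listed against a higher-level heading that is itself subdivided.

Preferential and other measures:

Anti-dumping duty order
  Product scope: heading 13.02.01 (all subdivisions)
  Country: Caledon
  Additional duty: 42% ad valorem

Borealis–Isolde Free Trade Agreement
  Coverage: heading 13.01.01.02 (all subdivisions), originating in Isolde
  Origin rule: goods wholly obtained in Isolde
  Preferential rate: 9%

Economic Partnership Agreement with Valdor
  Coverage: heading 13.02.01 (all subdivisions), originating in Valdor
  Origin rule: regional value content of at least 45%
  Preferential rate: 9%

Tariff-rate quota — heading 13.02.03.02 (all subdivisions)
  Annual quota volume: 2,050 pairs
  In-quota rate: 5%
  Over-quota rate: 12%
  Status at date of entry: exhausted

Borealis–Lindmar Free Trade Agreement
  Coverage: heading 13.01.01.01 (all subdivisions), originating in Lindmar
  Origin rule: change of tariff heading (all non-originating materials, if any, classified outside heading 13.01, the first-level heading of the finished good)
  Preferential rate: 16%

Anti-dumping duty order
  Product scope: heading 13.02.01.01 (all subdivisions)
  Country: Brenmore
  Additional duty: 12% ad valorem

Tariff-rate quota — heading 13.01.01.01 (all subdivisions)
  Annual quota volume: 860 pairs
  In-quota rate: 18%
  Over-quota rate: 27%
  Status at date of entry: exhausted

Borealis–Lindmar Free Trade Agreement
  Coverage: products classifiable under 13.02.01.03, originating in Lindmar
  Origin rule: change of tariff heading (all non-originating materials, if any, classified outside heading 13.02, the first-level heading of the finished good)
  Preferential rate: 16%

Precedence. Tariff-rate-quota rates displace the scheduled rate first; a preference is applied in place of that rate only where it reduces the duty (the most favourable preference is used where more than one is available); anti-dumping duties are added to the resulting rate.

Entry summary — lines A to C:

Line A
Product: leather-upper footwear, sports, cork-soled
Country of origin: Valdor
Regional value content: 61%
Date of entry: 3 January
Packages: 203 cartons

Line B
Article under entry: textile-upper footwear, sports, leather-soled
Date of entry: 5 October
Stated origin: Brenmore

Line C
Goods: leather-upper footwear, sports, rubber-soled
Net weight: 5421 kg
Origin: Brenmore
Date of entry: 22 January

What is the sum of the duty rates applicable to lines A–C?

39%

Line A: leather-upper → 13.02; cork-soled → 13.02.01; sports → 13.02.01.01. Scheduled 2%. Valdor agreement on 13.02.01: RVC ≥ 45% → 9% available; preference 9% not lower than 2% → no reduction. → 2%.
Line B: textile-upper → 13.01; leather-soled → 13.01.02; sports → 13.01.02.02. Scheduled 25%. No special measure applies. → 25%.
Line C: leather-upper → 13.02; rubber-soled → 13.02.02; sports → 13.02.02.01. Scheduled 12%. No special measure applies. → 12%.
Sum: 2% + 25% + 12% = 39%.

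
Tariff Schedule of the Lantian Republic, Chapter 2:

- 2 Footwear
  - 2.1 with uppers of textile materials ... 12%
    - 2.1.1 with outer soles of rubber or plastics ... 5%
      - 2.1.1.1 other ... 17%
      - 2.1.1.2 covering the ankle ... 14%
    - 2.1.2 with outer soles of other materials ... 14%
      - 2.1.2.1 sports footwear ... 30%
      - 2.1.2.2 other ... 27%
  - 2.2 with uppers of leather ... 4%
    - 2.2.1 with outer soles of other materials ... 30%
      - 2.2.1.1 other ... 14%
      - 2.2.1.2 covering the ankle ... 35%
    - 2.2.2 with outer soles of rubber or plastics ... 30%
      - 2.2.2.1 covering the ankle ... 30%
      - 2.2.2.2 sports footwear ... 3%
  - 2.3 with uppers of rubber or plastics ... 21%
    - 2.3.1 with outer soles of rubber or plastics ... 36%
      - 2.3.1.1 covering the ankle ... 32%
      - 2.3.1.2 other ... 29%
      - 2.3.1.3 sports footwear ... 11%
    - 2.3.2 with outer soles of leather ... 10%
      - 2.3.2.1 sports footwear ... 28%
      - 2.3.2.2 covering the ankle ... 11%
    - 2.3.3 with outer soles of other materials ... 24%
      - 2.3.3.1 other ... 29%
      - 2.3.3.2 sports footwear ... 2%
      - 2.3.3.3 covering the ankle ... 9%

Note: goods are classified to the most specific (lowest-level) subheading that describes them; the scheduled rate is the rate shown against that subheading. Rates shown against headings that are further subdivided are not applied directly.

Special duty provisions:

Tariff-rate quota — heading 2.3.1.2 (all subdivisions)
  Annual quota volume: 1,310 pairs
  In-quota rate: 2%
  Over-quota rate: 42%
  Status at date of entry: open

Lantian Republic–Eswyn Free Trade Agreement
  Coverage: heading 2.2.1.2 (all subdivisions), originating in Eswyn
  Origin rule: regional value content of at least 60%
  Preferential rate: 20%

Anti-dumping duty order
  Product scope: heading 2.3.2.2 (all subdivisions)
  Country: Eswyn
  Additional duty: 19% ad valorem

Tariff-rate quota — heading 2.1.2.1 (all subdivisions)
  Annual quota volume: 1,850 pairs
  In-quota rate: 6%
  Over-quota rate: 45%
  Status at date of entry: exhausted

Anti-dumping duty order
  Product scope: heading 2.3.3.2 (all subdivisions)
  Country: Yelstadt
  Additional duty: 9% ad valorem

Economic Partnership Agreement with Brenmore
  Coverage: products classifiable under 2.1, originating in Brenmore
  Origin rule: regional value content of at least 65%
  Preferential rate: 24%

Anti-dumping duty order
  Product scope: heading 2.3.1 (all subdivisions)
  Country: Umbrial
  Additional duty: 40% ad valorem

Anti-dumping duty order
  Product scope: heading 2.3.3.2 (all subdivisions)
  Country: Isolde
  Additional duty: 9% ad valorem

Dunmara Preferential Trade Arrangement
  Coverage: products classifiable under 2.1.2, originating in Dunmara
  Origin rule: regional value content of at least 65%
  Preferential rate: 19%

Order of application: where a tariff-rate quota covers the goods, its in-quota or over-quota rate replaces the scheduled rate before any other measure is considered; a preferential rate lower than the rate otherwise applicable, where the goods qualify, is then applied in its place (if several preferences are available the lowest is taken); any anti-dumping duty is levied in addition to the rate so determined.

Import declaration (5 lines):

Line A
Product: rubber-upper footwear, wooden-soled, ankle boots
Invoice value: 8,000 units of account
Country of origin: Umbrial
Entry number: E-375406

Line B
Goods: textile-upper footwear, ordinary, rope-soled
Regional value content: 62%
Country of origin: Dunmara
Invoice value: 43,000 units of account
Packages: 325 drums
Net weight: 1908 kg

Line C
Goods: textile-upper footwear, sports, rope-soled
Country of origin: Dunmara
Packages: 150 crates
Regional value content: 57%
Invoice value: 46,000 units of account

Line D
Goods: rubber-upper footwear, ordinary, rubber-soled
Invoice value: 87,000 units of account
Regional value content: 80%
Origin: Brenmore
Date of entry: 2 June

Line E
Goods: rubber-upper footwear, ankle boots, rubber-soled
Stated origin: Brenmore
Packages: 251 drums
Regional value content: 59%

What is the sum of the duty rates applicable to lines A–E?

115%

Line A: rubber-upper → 2.3; wooden-soled → 2.3.3; ankle boots → 2.3.3.3. Scheduled 9%. No special measure applies. → 9%.
Line B: textile-upper → 2.1; rope-soled → 2.1.2; ordinary → 2.1.2.2. Scheduled 27%. Dunmara agreement on 2.1.2: RVC < 65%. → 27%.
Line C: textile-upper → 2.1; rope-soled → 2.1.2; sports → 2.1.2.1. Scheduled 30%. quota on 2.1.2.1 exhausted → over-quota 45%; Dunmara agreement on 2.1.2: RVC < 65%. → 45%.
Line D: rubber-upper → 2.3; rubber-soled → 2.3.1; ordinary → 2.3.1.2. Scheduled 29%. quota on 2.3.1.2 open → in-quota 2%; Brenmore agreement on 2.1: 2.3.1.2 not covered. → 2%.
Line E: rubber-upper → 2.3; rubber-soled → 2.3.1; ankle boots → 2.3.1.1. Scheduled 32%. Brenmore agreement on 2.1: 2.3.1.1 not covered. → 32%.
Sum: 9% + 27% + 45% + 2% + 32% = 115%.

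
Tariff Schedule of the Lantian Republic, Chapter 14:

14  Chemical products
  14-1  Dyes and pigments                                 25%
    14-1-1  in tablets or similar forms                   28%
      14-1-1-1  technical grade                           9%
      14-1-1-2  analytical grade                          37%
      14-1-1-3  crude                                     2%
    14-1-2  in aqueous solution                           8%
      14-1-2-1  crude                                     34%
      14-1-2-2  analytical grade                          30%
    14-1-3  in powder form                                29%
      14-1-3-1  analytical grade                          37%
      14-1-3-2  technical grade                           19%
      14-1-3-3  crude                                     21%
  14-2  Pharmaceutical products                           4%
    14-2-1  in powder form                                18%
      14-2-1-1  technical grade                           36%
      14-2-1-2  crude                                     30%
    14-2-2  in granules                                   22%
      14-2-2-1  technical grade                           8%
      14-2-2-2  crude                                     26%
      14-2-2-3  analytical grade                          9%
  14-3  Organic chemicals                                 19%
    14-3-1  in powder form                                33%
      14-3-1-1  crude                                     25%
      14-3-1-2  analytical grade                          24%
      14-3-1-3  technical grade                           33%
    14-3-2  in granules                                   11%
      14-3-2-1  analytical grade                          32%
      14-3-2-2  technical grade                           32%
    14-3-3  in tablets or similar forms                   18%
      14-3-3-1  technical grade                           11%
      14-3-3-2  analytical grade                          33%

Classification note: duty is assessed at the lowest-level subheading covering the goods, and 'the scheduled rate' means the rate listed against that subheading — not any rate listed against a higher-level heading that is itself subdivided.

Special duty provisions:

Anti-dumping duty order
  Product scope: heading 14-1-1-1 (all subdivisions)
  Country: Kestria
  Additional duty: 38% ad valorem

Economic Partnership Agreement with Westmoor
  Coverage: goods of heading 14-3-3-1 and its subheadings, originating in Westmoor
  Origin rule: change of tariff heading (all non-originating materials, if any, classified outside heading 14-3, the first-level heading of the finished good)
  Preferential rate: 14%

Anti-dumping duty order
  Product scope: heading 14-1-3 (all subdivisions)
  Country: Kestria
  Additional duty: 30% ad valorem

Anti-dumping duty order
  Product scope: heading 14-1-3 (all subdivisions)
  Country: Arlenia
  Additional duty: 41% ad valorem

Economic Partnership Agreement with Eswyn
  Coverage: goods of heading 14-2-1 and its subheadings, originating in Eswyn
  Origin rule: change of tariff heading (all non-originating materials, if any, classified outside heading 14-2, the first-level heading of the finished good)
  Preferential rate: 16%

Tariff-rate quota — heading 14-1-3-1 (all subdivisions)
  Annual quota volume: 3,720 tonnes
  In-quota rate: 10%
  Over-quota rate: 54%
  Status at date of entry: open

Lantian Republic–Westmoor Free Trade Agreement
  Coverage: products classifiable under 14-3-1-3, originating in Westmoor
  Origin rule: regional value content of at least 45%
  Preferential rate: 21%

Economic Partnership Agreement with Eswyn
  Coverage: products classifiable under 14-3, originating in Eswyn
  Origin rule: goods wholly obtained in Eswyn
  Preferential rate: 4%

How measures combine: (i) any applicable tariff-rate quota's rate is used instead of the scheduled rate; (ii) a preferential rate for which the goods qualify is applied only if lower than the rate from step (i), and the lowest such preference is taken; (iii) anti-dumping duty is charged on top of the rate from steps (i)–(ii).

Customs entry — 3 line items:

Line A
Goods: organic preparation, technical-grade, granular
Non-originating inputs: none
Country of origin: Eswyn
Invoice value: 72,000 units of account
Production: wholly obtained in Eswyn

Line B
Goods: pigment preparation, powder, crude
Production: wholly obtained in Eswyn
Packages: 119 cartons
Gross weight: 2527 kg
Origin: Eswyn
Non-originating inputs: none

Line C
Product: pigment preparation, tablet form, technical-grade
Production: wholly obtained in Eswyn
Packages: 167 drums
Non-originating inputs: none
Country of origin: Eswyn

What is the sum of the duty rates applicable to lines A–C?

34%

Line A: organic → 14-3; granular → 14-3-2; technical-grade → 14-3-2-2. Scheduled 32%. Eswyn agreement on 14-2-1: 14-3-2-2 not covered; Eswyn agreement on 14-3: wholly obtained → 4% available; preferential 4%. → 4%.
Line B: pigment → 14-1; powder → 14-1-3; crude → 14-1-3-3. Scheduled 21%. Eswyn agreement on 14-2-1: 14-1-3-3 not covered; Eswyn agreement on 14-3: 14-1-3-3 not covered. → 21%.
Line C: pigment → 14-1; tablet form → 14-1-1; technical-grade → 14-1-1-1. Scheduled 9%. Eswyn agreement on 14-2-1: 14-1-1-1 not covered; Eswyn agreement on 14-3: 14-1-1-1 not covered. → 9%.
Sum: 4% + 21% + 9% = 34%.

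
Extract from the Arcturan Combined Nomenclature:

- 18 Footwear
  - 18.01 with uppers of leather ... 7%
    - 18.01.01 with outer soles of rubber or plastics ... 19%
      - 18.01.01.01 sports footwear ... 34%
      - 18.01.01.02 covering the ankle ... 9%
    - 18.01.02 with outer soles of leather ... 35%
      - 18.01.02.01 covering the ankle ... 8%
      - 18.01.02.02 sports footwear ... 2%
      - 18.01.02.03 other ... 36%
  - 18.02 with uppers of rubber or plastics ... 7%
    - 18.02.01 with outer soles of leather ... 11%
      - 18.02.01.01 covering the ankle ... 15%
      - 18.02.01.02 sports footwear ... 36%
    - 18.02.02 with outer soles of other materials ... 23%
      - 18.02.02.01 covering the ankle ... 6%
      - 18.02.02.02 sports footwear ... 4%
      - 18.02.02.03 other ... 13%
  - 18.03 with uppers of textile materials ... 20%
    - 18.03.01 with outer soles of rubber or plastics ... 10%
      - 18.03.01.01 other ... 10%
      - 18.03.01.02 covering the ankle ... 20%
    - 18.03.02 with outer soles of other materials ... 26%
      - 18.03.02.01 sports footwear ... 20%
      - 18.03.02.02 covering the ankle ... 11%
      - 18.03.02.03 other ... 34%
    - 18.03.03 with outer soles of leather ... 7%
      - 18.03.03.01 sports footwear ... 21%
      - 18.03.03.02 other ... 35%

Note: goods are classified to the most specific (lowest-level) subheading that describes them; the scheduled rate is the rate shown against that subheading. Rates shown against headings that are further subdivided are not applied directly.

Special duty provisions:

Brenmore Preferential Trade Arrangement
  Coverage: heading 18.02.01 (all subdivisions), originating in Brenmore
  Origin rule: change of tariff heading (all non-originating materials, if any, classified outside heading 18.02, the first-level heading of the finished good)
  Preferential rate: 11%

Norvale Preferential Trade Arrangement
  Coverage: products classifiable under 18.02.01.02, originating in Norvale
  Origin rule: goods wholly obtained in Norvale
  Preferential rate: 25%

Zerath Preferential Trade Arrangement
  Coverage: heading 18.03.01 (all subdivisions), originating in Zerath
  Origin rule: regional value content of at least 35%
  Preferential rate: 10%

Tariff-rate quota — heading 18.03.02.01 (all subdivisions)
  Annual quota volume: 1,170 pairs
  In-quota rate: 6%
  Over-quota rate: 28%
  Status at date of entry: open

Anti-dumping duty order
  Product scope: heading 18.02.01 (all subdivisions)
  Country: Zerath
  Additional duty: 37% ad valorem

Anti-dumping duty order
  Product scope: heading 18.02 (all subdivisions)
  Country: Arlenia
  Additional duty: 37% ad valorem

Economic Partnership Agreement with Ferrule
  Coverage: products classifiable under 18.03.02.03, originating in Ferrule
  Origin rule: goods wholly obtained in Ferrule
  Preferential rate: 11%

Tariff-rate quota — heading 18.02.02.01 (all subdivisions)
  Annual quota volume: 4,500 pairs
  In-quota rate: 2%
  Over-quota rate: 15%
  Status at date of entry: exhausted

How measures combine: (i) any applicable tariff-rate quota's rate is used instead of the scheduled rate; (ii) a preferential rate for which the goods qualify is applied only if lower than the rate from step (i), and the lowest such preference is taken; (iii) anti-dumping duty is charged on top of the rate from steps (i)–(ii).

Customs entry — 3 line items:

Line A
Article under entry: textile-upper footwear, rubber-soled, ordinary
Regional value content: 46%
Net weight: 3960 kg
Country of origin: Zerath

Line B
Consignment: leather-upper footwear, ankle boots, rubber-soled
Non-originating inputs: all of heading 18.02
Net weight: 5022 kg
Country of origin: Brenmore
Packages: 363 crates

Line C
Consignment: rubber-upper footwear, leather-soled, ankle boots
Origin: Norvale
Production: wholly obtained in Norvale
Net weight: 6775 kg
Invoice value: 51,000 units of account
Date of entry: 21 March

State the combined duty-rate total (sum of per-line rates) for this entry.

34%

Line A: textile-upper → 18.03; rubber-soled → 18.03.01; ordinary → 18.03.01.01. Scheduled 10%. Zerath agreement on 18.03.01: RVC ≥ 35% → 10% available; preference 10% not lower than 10% → no reduction. → 10%.
Line B: leather-upper → 18.01; rubber-soled → 18.01.01; ankle boots → 18.01.01.02. Scheduled 9%. Brenmore agreement on 18.02.01: 18.01.01.02 not covered. → 9%.
Line C: rubber-upper → 18.02; leather-soled → 18.02.01; ankle boots → 18.02.01.01. Scheduled 15%. Norvale agreement on 18.02.01.02: 18.02.01.01 not covered. → 15%.
Sum: 10% + 9% + 15% = 34%.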